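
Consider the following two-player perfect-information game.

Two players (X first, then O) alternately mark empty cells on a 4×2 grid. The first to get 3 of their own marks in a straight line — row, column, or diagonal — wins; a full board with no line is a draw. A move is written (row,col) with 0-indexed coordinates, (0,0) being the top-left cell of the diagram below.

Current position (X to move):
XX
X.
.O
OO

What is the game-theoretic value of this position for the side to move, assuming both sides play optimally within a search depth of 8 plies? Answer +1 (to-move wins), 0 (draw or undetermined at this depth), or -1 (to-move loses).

value(XX/X./.O/OO, X) = +1

ply 1, X at XX/X./.O/OO | (1,1)=+0→XX/XX/.O/OO; (2,0)=+1→XX/X./XO/OO*
ply 2: XX/X./XO/OO is terminal -1 (O); from XX/X./.O/OO depth 8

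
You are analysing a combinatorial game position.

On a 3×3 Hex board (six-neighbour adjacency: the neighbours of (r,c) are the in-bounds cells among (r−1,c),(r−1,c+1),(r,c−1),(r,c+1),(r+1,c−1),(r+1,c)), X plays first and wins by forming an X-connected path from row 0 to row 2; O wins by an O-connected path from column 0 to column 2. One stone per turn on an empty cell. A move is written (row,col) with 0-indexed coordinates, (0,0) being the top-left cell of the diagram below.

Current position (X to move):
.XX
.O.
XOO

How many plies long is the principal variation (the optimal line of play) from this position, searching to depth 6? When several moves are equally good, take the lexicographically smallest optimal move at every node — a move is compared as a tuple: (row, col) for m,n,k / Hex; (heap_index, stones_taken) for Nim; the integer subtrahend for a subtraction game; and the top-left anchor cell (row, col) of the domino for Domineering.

PV length from [.XX/.O./XOO]: 1 ply

p1 X@[.XX/.O./XOO]: (0,0)[XXX/.O./XOO]-1 (1,0)[.XX/XO./XOO]+1* (1,2)[.XX/.OX/XOO]-1
p2 O@[.XX/XO./XOO] terminal -1; root [.XX/.O./XOO] d6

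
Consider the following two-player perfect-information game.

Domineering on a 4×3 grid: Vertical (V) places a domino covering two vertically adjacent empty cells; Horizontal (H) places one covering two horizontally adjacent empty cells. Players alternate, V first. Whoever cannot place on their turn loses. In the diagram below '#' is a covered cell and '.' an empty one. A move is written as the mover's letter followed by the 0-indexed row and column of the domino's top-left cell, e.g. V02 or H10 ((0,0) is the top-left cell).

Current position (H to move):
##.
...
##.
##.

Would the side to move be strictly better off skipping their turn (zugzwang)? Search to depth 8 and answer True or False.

ply 1, H at ##./.../##./##. | H10=-1→##./##./##./##.*; H11=-1→##./.##/##./##.
ply 2, V at ##./##./##./##. | V02=+1→###/###/##./##.*; V12=+1→##./###/###/##.; V22=+1→##./##./###/###
ply 3: ###/###/##./##. is terminal -1 (H); from ##./.../##./##. depth 8
if H skipped the turn, V would face:
~ ply 1, V at ##./.../##./##. | V02=+1→###/..#/##./##.*; V12=-1→##./..#/###/##.; V22=-1→##./.../###/###
~ ply 2, H at ###/..#/##./##. | H10=-1→###/###/##./##.*
~ ply 3, V at ###/###/##./##. | V22=+1→###/###/###/###*
~ ply 4: ###/###/###/### is terminal -1 (H); from ##./.../##./##. depth 8
compare (H): move=-1 vs pass=-1

zugzwang(##./.../##./##., H) = False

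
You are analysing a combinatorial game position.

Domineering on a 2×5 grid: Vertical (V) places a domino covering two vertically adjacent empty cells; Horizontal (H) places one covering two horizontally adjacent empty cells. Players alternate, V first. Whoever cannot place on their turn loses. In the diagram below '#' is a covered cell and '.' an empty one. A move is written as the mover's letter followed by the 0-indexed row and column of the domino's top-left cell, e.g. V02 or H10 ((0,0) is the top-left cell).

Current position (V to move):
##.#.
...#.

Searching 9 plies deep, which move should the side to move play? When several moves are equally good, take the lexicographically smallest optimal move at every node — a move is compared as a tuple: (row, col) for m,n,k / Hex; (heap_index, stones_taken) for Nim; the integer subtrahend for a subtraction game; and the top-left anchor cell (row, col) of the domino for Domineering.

p1 V@[##.#./...#.]: V02[####./..##.]+1* V04[##.##/...##]-1
p2 H@[####./..##.]: H10[####./####.]-1*
p3 V@[####./####.]: V04[#####/#####]+1*
p4 H@[#####/#####] terminal -1; root [##.#./...#.] d9

V's best at [##.#./...#.]: V02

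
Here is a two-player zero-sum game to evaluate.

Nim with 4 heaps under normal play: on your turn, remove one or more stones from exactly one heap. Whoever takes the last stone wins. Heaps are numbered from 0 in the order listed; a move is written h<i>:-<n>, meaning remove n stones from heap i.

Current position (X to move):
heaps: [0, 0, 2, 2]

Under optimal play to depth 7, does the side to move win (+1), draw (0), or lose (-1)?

[(0,0,2,2)] X move#1: h2:-1:-1/(0,0,1,2)*, h2:-2:-1/(0,0,0,2), h3:-1:-1/(0,0,2,1), h3:-2:-1/(0,0,2,0)
[(0,0,1,2)] O move#2: h2:-1:-1/(0,0,0,2), h3:-1:+1/(0,0,1,1)*, h3:-2:-1/(0,0,1,0)
[(0,0,1,1)] X move#3: h2:-1:-1/(0,0,0,1)*, h3:-1:-1/(0,0,1,0)
[(0,0,0,1)] O move#4: h3:-1:+1/(0,0,0,0)*
[(0,0,0,0)] end (terminal -1, X#5); searched (0,0,2,2) to 7

value((0,0,2,2), X) = -1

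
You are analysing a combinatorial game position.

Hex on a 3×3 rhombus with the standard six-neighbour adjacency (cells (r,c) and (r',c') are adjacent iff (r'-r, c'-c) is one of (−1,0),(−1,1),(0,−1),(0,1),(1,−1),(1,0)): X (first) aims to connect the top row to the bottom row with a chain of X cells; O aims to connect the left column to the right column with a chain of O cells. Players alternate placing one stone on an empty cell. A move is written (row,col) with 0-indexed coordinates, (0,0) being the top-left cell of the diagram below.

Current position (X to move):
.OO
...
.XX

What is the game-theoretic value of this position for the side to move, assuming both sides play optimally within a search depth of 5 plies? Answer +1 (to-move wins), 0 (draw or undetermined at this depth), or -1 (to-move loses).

value(.OO/.../.XX, X) = -1

[.OO/.../.XX] X move#1: (0,0):-1/XOO/.../.XX*, (1,0):-1/.OO/X../.XX, (1,1):-1/.OO/.X./.XX, (1,2):-1/.OO/..X/.XX, (2,0):-1/.OO/.../XXX
[XOO/.../.XX] O move#2: (1,0):+1/XOO/O../.XX*, (1,1):+1/XOO/.O./.XX, (1,2):-1/XOO/..O/.XX, (2,0):+1/XOO/.../OXX
[XOO/O../.XX] end (terminal -1, X#3); searched .OO/.../.XX to 5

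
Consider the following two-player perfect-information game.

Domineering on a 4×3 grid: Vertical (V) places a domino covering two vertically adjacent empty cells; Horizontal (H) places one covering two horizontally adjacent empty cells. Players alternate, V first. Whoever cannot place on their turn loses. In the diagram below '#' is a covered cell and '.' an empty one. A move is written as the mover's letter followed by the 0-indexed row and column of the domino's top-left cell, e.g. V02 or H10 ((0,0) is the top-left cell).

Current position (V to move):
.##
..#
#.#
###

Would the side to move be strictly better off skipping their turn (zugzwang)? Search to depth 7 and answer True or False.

zugzwang(.##/..#/#.#/###, V) = False

ply 1, V at .##/..#/#.#/### | V00=+1→###/#.#/#.#/###*; V11=+1→.##/.##/###/###
ply 2: ###/#.#/#.#/### is terminal -1 (H); from .##/..#/#.#/### depth 7
suppose V passes — search the same position with H to move:
pass> ply 1, H at .##/..#/#.#/### | H10=+1→.##/###/#.#/###*
pass> ply 2: .##/###/#.#/### is terminal -1 (V); from .##/..#/#.#/### depth 7
for V: play +1, pass -1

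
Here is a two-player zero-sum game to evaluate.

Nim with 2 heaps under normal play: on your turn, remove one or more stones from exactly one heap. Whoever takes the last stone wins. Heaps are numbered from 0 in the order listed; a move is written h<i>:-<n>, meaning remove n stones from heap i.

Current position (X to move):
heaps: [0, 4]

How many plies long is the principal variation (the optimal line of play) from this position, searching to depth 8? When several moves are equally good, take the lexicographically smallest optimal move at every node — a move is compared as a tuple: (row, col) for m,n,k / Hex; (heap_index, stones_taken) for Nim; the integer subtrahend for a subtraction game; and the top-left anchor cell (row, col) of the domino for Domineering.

PV length from [(0,4)]: 1 ply

p1 X@[(0,4)]: h1:-1[(0,3)]-1 h1:-2[(0,2)]-1 h1:-3[(0,1)]-1 h1:-4[(0,0)]+1*
p2 O@[(0,0)] terminal -1; root [(0,4)] d8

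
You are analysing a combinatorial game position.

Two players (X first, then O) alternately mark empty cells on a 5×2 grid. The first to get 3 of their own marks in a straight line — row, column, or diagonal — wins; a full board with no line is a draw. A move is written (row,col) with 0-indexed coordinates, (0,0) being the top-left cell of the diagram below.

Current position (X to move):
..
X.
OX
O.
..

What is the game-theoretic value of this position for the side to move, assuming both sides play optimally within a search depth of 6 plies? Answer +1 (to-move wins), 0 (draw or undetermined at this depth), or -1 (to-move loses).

ply 1, X at ../X./OX/O./.. | (0,0)=-1→X./X./OX/O./..; (0,1)=-1→.X/X./OX/O./..; (1,1)=-1→../XX/OX/O./..; (3,1)=-1→../X./OX/OX/..; (4,0)=+0→../X./OX/O./X.*; (4,1)=-1→../X./OX/O./.X
ply 2, O at ../X./OX/O./X. | (0,0)=-1→O./X./OX/O./X.; (0,1)=-1→.O/X./OX/O./X.; (1,1)=+0→../XO/OX/O./X.*; (3,1)=+0→../X./OX/OO/X.; (4,1)=-1→../X./OX/O./XO
ply 3, X at ../XO/OX/O./X. | (0,0)=+0→X./XO/OX/O./X.*; (0,1)=+0→.X/XO/OX/O./X.; (3,1)=+0→../XO/OX/OX/X.; (4,1)=+0→../XO/OX/O./XX
ply 4, O at X./XO/OX/O./X. | (0,1)=+0→XO/XO/OX/O./X.*; (3,1)=+0→X./XO/OX/OO/X.; (4,1)=+0→X./XO/OX/O./XO
ply 5, X at XO/XO/OX/O./X. | (3,1)=+0→XO/XO/OX/OX/X.*; (4,1)=+0→XO/XO/OX/O./XX
ply 6, O at XO/XO/OX/OX/X. | (4,1)=+0→XO/XO/OX/OX/XO*
ply 7: XO/XO/OX/OX/XO is terminal +0 (X); from ../X./OX/O./.. depth 6

value(../X./OX/O./.., X) = 0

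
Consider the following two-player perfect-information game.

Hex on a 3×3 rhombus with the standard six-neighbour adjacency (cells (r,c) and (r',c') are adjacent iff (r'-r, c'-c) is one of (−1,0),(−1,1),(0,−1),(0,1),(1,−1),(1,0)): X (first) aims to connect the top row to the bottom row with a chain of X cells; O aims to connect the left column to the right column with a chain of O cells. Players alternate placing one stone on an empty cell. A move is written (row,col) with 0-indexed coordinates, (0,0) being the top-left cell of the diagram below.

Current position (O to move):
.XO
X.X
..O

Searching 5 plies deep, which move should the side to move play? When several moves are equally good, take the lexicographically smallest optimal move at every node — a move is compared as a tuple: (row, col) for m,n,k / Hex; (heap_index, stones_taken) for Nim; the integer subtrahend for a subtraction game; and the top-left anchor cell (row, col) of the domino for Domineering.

ply 1, O at .XO/X.X/..O | (0,0)=-1→OXO/X.X/..O; (1,1)=-1→.XO/XOX/..O; (2,0)=+1→.XO/X.X/O.O*; (2,1)=-1→.XO/X.X/.OO
ply 2, X at .XO/X.X/O.O | (0,0)=-1→XXO/X.X/O.O*; (1,1)=-1→.XO/XXX/O.O; (2,1)=-1→.XO/X.X/OXO
ply 3, O at XXO/X.X/O.O | (1,1)=+1→XXO/XOX/O.O*; (2,1)=+1→XXO/X.X/OOO
ply 4: XXO/XOX/O.O is terminal -1 (X); from .XO/X.X/..O depth 5

O's best at [.XO/X.X/..O]: (2,0)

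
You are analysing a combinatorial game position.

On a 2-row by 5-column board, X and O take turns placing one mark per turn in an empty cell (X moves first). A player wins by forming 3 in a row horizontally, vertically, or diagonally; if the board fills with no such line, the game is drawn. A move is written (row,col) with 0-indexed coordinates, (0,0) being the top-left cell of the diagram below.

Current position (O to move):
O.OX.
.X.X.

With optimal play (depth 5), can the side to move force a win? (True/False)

O winning at [O.OX./.X.X.]: True

[O.OX./.X.X.] O move#1: (0,1):+1/OOOX./.X.X.*, (0,4):-1/O.OXO/.X.X., (1,0):-1/O.OX./OX.X., (1,2):+0/O.OX./.XOX., (1,4):-1/O.OX./.X.XO
[OOOX./.X.X.] end (terminal -1, X#2); searched O.OX./.X.X. to 5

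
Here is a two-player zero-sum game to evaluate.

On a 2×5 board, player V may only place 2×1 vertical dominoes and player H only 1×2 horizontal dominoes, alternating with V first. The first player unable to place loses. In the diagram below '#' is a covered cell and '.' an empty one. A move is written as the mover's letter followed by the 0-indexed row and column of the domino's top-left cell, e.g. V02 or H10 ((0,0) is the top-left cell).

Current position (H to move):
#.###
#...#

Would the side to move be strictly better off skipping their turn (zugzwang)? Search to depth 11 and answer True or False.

zugzwang(#.###/#...#, H) = False

p1 H@[#.###/#...#]: H11[#.###/###.#]+1* H12[#.###/#.###]-1
p2 V@[#.###/###.#] terminal -1; root [#.###/#...#] d11
pass branch (V moves first from the same position):
  | p1 V@[#.###/#...#]: V01[#####/##..#]-1*
  | p2 H@[#####/##..#]: H12[#####/#####]+1*
  | p3 V@[#####/#####] terminal -1; root [#.###/#...#] d11
H moving scores +1; H passing scores +1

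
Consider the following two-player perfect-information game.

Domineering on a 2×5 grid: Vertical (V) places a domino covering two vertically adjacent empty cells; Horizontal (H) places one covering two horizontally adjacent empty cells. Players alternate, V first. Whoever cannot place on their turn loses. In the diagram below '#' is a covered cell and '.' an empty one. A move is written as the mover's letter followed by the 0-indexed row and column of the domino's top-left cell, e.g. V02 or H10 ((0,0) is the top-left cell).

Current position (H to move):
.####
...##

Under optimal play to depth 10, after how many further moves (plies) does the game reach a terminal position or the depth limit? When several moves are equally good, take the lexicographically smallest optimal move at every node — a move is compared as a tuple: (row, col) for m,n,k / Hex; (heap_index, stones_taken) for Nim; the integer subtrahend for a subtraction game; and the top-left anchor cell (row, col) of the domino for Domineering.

ply 1, H at .####/...## | H10=+1→.####/##.##*; H11=-1→.####/.####
ply 2: .####/##.## is terminal -1 (V); from .####/...## depth 10

PV length from [.####/...##]: 1 ply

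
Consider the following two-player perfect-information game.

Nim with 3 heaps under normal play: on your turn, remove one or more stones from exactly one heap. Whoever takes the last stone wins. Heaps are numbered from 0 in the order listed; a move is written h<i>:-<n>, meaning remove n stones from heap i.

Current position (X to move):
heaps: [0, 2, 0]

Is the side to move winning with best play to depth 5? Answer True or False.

X winning at [(0,2,0)]: True

[(0,2,0)] X move#1: h1:-1:-1/(0,1,0), h1:-2:+1/(0,0,0)*
[(0,0,0)] end (terminal -1, O#2); searched (0,2,0) to 5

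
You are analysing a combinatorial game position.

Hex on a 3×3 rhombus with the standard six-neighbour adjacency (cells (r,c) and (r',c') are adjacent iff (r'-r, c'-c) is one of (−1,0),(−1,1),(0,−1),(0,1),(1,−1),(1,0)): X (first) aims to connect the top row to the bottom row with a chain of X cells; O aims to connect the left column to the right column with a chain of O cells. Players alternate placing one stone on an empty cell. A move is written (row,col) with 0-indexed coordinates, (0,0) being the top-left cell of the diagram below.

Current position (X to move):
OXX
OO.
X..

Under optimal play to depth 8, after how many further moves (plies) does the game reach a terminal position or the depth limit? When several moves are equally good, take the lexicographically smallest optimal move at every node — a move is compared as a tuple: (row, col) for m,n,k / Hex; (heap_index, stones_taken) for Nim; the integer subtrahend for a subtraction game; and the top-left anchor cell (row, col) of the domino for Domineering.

ply 1, X at OXX/OO./X.. | (1,2)=+1→OXX/OOX/X..*; (2,1)=-1→OXX/OO./XX.; (2,2)=-1→OXX/OO./X.X
ply 2, O at OXX/OOX/X.. | (2,1)=-1→OXX/OOX/XO.*; (2,2)=-1→OXX/OOX/X.O
ply 3, X at OXX/OOX/XO. | (2,2)=+1→OXX/OOX/XOX*
ply 4: OXX/OOX/XOX is terminal -1 (O); from OXX/OO./X.. depth 8

PV length from [OXX/OO./X..]: 3 plies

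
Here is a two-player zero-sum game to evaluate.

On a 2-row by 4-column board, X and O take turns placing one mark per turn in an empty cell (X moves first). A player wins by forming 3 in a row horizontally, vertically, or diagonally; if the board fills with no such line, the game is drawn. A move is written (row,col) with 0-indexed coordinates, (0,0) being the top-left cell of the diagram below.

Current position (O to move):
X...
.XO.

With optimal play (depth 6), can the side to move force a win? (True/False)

O winning at [X.../.XO.]: False

ply 1, O at X.../.XO. | (0,1)=+0→XO../.XO.*; (0,2)=+0→X.O./.XO.; (0,3)=+0→X..O/.XO.; (1,0)=+0→X.../OXO.; (1,3)=+0→X.../.XOO
ply 2, X at XO../.XO. | (0,2)=+0→XOX./.XO.*; (0,3)=+0→XO.X/.XO.; (1,0)=+0→XO../XXO.; (1,3)=+0→XO../.XOX
ply 3, O at XOX./.XO. | (0,3)=+0→XOXO/.XO.*; (1,0)=+0→XOX./OXO.; (1,3)=+0→XOX./.XOO
ply 4, X at XOXO/.XO. | (1,0)=+0→XOXO/XXO.*; (1,3)=+0→XOXO/.XOX
ply 5, O at XOXO/XXO. | (1,3)=+0→XOXO/XXOO*
ply 6: XOXO/XXOO is terminal +0 (X); from X.../.XO. depth 6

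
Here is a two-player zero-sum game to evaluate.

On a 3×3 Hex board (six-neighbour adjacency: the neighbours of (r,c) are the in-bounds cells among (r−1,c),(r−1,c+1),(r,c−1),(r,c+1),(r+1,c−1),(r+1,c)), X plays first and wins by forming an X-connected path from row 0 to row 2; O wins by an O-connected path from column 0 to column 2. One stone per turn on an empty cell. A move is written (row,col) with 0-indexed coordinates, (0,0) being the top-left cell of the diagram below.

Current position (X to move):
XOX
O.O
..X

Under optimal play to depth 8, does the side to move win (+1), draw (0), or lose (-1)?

[XOX/O.O/..X] X move#1: (1,1):+1/XOX/OXO/..X*, (2,0):-1/XOX/O.O/X.X, (2,1):-1/XOX/O.O/.XX
[XOX/OXO/..X] O move#2: (2,0):-1/XOX/OXO/O.X*, (2,1):-1/XOX/OXO/.OX
[XOX/OXO/O.X] X move#3: (2,1):+1/XOX/OXO/OXX*
[XOX/OXO/OXX] end (terminal -1, O#4); searched XOX/O.O/..X to 8

value(XOX/O.O/..X, X) = +1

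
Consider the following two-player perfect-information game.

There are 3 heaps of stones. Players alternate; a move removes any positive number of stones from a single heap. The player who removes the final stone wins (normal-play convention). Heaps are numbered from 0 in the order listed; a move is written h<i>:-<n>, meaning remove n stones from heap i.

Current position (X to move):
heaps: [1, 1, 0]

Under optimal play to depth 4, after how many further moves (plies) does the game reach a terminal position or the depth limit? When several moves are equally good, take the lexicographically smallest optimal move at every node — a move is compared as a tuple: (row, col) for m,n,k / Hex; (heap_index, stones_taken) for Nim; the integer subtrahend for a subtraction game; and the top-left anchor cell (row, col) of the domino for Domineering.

PV length from [(1,1,0)]: 2 plies

p1 X@[(1,1,0)]: h0:-1[(0,1,0)]-1* h1:-1[(1,0,0)]-1
p2 O@[(0,1,0)]: h1:-1[(0,0,0)]+1*
p3 X@[(0,0,0)] terminal -1; root [(1,1,0)] d4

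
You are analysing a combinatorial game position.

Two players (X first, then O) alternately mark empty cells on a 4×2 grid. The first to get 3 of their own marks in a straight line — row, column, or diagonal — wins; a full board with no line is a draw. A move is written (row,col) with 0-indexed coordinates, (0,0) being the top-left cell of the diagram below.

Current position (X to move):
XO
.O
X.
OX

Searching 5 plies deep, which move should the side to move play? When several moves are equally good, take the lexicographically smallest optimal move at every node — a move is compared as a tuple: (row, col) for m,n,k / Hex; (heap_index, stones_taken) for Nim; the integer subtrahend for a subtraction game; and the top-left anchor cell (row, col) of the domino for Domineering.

ply 1, X at XO/.O/X./OX | (1,0)=+1→XO/XO/X./OX*; (2,1)=+0→XO/.O/XX/OX
ply 2: XO/XO/X./OX is terminal -1 (O); from XO/.O/X./OX depth 5

X's best at [XO/.O/X./OX]: (1,0)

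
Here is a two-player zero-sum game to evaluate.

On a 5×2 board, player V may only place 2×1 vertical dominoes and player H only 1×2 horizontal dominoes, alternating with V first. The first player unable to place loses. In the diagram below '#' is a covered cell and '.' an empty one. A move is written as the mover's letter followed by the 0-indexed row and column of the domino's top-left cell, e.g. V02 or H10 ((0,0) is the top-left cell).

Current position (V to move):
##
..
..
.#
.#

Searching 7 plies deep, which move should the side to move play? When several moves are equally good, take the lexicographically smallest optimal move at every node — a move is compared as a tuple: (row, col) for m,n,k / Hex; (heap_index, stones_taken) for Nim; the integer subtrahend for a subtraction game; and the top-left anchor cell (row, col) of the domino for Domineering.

[##/../../.#/.#] V move#1: V10:+1/##/#./#./.#/.#*, V11:+1/##/.#/.#/.#/.#, V20:-1/##/../#./##/.#, V30:-1/##/../../##/##
[##/#./#./.#/.#] end (terminal -1, H#2); searched ##/../../.#/.# to 7

V's best at [##/../../.#/.#]: V10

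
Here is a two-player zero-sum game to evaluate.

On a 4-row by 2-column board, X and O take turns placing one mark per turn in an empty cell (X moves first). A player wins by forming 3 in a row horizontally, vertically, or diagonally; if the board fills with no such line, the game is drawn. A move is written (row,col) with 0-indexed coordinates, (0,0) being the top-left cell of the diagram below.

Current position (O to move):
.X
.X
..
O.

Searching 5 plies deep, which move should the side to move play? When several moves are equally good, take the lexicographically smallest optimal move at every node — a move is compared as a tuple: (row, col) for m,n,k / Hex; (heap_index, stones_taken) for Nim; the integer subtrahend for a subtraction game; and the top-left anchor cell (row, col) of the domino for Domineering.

O's best at [.X/.X/../O.]: (2,1)

p1 O@[.X/.X/../O.]: (0,0)[OX/.X/../O.]-1 (1,0)[.X/OX/../O.]-1 (2,0)[.X/.X/O./O.]-1 (2,1)[.X/.X/.O/O.]+0* (3,1)[.X/.X/../OO]-1
p2 X@[.X/.X/.O/O.]: (0,0)[XX/.X/.O/O.]+0* (1,0)[.X/XX/.O/O.]+0 (2,0)[.X/.X/XO/O.]+0 (3,1)[.X/.X/.O/OX]+0
p3 O@[XX/.X/.O/O.]: (1,0)[XX/OX/.O/O.]+0* (2,0)[XX/.X/OO/O.]+0 (3,1)[XX/.X/.O/OO]+0
p4 X@[XX/OX/.O/O.]: (2,0)[XX/OX/XO/O.]+0* (3,1)[XX/OX/.O/OX]-1
p5 O@[XX/OX/XO/O.]: (3,1)[XX/OX/XO/OO]+0*
p6 X@[XX/OX/XO/OO] terminal +0; root [.X/.X/../O.] d5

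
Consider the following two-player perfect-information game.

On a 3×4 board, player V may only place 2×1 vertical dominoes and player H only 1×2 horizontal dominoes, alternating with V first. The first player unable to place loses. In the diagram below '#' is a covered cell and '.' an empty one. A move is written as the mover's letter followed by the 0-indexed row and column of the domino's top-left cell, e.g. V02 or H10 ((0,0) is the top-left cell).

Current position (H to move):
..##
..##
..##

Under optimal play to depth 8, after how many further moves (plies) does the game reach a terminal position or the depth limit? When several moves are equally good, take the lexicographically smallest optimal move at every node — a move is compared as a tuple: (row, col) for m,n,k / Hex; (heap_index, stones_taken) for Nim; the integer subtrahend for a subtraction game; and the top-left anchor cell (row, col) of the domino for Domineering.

p1 H@[..##/..##/..##]: H00[####/..##/..##]-1 H10[..##/####/..##]+1* H20[..##/..##/####]-1
p2 V@[..##/####/..##] terminal -1; root [..##/..##/..##] d8

PV length from [..##/..##/..##]: 1 ply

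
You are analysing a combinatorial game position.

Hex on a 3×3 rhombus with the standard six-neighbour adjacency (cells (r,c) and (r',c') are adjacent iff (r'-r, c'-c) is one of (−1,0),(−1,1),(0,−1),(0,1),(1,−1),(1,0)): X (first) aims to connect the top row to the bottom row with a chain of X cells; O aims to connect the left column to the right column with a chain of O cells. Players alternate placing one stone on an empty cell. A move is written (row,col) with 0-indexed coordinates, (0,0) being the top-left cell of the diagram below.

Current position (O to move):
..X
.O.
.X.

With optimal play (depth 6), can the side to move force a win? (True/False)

ply 1, O at ..X/.O./.X. | (0,0)=-1→O.X/.O./.X.; (0,1)=-1→.OX/.O./.X.; (1,0)=-1→..X/OO./.X.; (1,2)=+1→..X/.OO/.X.*; (2,0)=-1→..X/.O./OX.; (2,2)=-1→..X/.O./.XO
ply 2, X at ..X/.OO/.X. | (0,0)=-1→X.X/.OO/.X.*; (0,1)=-1→.XX/.OO/.X.; (1,0)=-1→..X/XOO/.X.; (2,0)=-1→..X/.OO/XX.; (2,2)=-1→..X/.OO/.XX
ply 3, O at X.X/.OO/.X. | (0,1)=+1→XOX/.OO/.X.*; (1,0)=+1→X.X/OOO/.X.; (2,0)=+1→X.X/.OO/OX.; (2,2)=+1→X.X/.OO/.XO
ply 4, X at XOX/.OO/.X. | (1,0)=-1→XOX/XOO/.X.*; (2,0)=-1→XOX/.OO/XX.; (2,2)=-1→XOX/.OO/.XX
ply 5, O at XOX/XOO/.X. | (2,0)=+1→XOX/XOO/OX.*; (2,2)=-1→XOX/XOO/.XO
ply 6: XOX/XOO/OX. is terminal -1 (X); from ..X/.O./.X. depth 6

O winning at [..X/.O./.X.]: True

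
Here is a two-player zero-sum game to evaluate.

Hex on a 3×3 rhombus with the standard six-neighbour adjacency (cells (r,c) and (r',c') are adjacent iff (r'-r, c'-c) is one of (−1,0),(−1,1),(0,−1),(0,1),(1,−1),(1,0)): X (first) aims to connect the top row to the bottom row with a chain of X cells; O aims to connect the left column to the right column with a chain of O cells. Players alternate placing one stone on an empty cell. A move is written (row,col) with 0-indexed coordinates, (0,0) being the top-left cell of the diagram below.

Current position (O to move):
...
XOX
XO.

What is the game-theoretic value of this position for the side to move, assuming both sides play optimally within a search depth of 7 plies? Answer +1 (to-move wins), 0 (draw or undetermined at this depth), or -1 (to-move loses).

p1 O@[.../XOX/XO.]: (0,0)[O../XOX/XO.]-1* (0,1)[.O./XOX/XO.]-1 (0,2)[..O/XOX/XO.]-1 (2,2)[.../XOX/XOO]-1
p2 X@[O../XOX/XO.]: (0,1)[OX./XOX/XO.]+1* (0,2)[O.X/XOX/XO.]+1 (2,2)[O../XOX/XOX]+1
p3 O@[OX./XOX/XO.] terminal -1; root [.../XOX/XO.] d7

value(.../XOX/XO., O) = -1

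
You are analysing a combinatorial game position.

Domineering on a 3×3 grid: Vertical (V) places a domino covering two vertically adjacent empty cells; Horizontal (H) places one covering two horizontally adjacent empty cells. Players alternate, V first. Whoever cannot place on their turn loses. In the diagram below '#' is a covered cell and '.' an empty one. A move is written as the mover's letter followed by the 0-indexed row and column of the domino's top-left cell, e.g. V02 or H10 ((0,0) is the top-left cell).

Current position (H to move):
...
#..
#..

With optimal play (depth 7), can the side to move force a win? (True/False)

p1 H@[.../#../#..]: H00[##./#../#..]-1 H01[.##/#../#..]-1 H11[.../###/#..]+1* H21[.../#../###]-1
p2 V@[.../###/#..] terminal -1; root [.../#../#..] d7

H winning at [.../#../#..]: True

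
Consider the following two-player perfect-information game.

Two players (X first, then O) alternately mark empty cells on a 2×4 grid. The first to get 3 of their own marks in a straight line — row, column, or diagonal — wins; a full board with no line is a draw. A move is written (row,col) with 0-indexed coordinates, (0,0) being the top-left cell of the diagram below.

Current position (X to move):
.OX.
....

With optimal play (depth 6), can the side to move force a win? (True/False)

p1 X@[.OX./....]: (0,0)[XOX./....]+0* (0,3)[.OXX/....]+0 (1,0)[.OX./X...]+0 (1,1)[.OX./.X..]+0 (1,2)[.OX./..X.]+0 (1,3)[.OX./...X]+0
p2 O@[XOX./....]: (0,3)[XOXO/....]+0* (1,0)[XOX./O...]+0 (1,1)[XOX./.O..]+0 (1,2)[XOX./..O.]+0 (1,3)[XOX./...O]+0
p3 X@[XOXO/....]: (1,0)[XOXO/X...]+0* (1,1)[XOXO/.X..]+0 (1,2)[XOXO/..X.]+0 (1,3)[XOXO/...X]+0
p4 O@[XOXO/X...]: (1,1)[XOXO/XO..]+0* (1,2)[XOXO/X.O.]+0 (1,3)[XOXO/X..O]+0
p5 X@[XOXO/XO..]: (1,2)[XOXO/XOX.]+0* (1,3)[XOXO/XO.X]+0
p6 O@[XOXO/XOX.]: (1,3)[XOXO/XOXO]+0*
p7 X@[XOXO/XOXO] terminal +0; root [.OX./....] d6

X winning at [.OX./....]: False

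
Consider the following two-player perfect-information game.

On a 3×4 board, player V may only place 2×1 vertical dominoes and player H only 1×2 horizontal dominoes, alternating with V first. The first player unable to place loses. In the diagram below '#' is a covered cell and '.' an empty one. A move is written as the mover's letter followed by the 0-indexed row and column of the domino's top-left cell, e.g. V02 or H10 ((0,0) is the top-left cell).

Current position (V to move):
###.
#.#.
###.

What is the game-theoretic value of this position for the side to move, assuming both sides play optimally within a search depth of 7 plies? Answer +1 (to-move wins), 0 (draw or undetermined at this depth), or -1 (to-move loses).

value(###./#.#./###., V) = +1

ply 1, V at ###./#.#./###. | V03=+1→####/#.##/###.*; V13=+1→###./#.##/####
ply 2: ####/#.##/###. is terminal -1 (H); from ###./#.#./###. depth 7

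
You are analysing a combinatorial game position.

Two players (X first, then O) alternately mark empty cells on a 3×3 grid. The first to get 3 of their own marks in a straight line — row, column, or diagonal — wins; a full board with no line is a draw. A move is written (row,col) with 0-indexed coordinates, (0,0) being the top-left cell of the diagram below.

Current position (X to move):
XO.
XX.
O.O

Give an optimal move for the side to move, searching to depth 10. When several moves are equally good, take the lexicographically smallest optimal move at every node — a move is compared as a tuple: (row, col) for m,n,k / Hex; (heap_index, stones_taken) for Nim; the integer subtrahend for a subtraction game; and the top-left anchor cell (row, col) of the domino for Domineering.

X's best at [XO./XX./O.O]: (1,2)

p1 X@[XO./XX./O.O]: (0,2)[XOX/XX./O.O]-1 (1,2)[XO./XXX/O.O]+1* (2,1)[XO./XX./OXO]+0
p2 O@[XO./XXX/O.O] terminal -1; root [XO./XX./O.O] d10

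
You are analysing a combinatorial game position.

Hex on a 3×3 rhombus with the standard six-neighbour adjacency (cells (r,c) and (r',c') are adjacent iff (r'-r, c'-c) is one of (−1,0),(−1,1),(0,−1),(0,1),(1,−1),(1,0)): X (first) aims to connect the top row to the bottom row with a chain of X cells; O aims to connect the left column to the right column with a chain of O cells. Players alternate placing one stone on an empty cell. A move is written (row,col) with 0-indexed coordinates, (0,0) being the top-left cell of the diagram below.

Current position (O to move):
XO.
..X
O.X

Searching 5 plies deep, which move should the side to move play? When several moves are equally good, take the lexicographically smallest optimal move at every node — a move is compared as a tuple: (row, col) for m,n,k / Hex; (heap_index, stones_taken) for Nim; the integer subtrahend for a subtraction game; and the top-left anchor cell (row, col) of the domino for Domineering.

O's best at [XO./..X/O.X]: (0,2)

ply 1, O at XO./..X/O.X | (0,2)=+1→XOO/..X/O.X*; (1,0)=-1→XO./O.X/O.X; (1,1)=-1→XO./.OX/O.X; (2,1)=-1→XO./..X/OOX
ply 2, X at XOO/..X/O.X | (1,0)=-1→XOO/X.X/O.X*; (1,1)=-1→XOO/.XX/O.X; (2,1)=-1→XOO/..X/OXX
ply 3, O at XOO/X.X/O.X | (1,1)=+1→XOO/XOX/O.X*; (2,1)=-1→XOO/X.X/OOX
ply 4: XOO/XOX/O.X is terminal -1 (X); from XO./..X/O.X depth 5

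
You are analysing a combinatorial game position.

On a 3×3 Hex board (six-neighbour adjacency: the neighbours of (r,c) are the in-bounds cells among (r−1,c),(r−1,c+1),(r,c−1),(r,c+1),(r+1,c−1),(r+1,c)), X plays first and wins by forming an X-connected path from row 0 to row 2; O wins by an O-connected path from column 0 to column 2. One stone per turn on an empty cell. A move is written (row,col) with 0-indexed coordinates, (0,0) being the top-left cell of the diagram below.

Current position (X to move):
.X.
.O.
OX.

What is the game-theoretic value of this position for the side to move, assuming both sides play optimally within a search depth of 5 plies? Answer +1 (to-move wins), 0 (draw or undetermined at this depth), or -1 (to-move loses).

p1 X@[.X./.O./OX.]: (0,0)[XX./.O./OX.]-1* (0,2)[.XX/.O./OX.]-1 (1,0)[.X./XO./OX.]-1 (1,2)[.X./.OX/OX.]-1 (2,2)[.X./.O./OXX]-1
p2 O@[XX./.O./OX.]: (0,2)[XXO/.O./OX.]+1* (1,0)[XX./OO./OX.]+1 (1,2)[XX./.OO/OX.]+1 (2,2)[XX./.O./OXO]+1
p3 X@[XXO/.O./OX.] terminal -1; root [.X./.O./OX.] d5

value(.X./.O./OX., X) = -1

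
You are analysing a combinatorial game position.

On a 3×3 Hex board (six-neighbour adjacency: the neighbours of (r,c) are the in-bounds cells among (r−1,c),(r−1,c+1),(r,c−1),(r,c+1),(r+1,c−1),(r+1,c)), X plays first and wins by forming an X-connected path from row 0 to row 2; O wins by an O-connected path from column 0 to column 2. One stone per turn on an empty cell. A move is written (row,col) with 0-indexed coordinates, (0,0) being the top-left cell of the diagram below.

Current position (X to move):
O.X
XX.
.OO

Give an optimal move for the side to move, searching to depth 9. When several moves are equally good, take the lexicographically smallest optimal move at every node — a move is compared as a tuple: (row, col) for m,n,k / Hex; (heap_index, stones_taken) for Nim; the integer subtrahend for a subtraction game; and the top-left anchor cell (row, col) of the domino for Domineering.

p1 X@[O.X/XX./.OO]: (0,1)[OXX/XX./.OO]-1 (1,2)[O.X/XXX/.OO]-1 (2,0)[O.X/XX./XOO]+1*
p2 O@[O.X/XX./XOO] terminal -1; root [O.X/XX./.OO] d9

X's best at [O.X/XX./.OO]: (2,0)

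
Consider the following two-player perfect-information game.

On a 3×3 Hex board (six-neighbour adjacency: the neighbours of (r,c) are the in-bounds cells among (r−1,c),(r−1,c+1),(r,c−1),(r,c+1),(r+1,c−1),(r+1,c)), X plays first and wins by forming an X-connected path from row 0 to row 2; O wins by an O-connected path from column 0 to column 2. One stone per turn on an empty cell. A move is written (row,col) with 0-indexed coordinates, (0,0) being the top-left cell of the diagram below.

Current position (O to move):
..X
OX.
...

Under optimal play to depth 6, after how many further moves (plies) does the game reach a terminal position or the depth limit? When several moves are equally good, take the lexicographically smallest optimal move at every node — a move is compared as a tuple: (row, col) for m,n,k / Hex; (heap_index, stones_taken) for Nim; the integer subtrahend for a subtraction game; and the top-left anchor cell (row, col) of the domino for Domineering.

PV length from [..X/OX./...]: 4 plies

ply 1, O at ..X/OX./... | (0,0)=-1→O.X/OX./...*; (0,1)=-1→.OX/OX./...; (1,2)=-1→..X/OXO/...; (2,0)=-1→..X/OX./O..; (2,1)=-1→..X/OX./.O.; (2,2)=-1→..X/OX./..O
ply 2, X at O.X/OX./... | (0,1)=+1→OXX/OX./...*; (1,2)=+1→O.X/OXX/...; (2,0)=+1→O.X/OX./X..; (2,1)=+1→O.X/OX./.X.; (2,2)=+1→O.X/OX./..X
ply 3, O at OXX/OX./... | (1,2)=-1→OXX/OXO/...*; (2,0)=-1→OXX/OX./O..; (2,1)=-1→OXX/OX./.O.; (2,2)=-1→OXX/OX./..O
ply 4, X at OXX/OXO/... | (2,0)=+1→OXX/OXO/X..*; (2,1)=+1→OXX/OXO/.X.; (2,2)=+1→OXX/OXO/..X
ply 5: OXX/OXO/X.. is terminal -1 (O); from ..X/OX./... depth 6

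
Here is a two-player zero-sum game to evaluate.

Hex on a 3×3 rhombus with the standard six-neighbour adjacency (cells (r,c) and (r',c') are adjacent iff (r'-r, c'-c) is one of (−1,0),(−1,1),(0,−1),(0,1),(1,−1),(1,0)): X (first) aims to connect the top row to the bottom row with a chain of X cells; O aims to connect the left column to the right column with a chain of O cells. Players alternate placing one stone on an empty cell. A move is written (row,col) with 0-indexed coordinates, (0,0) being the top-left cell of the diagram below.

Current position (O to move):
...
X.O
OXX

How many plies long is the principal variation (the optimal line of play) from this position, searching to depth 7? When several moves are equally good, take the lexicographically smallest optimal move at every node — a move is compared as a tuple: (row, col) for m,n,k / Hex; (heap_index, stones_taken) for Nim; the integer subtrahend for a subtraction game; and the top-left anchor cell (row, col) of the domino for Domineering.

PV length from [.../X.O/OXX]: 1 ply

p1 O@[.../X.O/OXX]: (0,0)[O../X.O/OXX]-1 (0,1)[.O./X.O/OXX]-1 (0,2)[..O/X.O/OXX]-1 (1,1)[.../XOO/OXX]+1*
p2 X@[.../XOO/OXX] terminal -1; root [.../X.O/OXX] d7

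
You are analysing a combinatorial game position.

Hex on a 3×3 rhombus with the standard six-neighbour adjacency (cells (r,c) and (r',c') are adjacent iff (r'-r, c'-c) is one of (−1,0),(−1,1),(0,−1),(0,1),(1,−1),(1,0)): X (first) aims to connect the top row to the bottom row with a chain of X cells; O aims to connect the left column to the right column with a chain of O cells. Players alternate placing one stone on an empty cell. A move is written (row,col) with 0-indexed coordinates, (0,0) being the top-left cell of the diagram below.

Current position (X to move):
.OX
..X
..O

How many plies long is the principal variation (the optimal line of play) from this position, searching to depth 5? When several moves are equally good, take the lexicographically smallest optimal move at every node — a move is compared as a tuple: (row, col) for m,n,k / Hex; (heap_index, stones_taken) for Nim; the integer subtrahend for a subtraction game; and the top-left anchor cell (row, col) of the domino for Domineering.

PV length from [.OX/..X/..O]: 5 plies

[.OX/..X/..O] X move#1: (0,0):+1/XOX/..X/..O*, (1,0):+1/.OX/X.X/..O, (1,1):+1/.OX/.XX/..O, (2,0):+1/.OX/..X/X.O, (2,1):+1/.OX/..X/.XO
[XOX/..X/..O] O move#2: (1,0):-1/XOX/O.X/..O*, (1,1):-1/XOX/.OX/..O, (2,0):-1/XOX/..X/O.O, (2,1):-1/XOX/..X/.OO
[XOX/O.X/..O] X move#3: (1,1):+1/XOX/OXX/..O*, (2,0):+1/XOX/O.X/X.O, (2,1):+1/XOX/O.X/.XO
[XOX/OXX/..O] O move#4: (2,0):-1/XOX/OXX/O.O*, (2,1):-1/XOX/OXX/.OO
[XOX/OXX/O.O] X move#5: (2,1):+1/XOX/OXX/OXO*
[XOX/OXX/OXO] end (terminal -1, O#6); searched .OX/..X/..O to 5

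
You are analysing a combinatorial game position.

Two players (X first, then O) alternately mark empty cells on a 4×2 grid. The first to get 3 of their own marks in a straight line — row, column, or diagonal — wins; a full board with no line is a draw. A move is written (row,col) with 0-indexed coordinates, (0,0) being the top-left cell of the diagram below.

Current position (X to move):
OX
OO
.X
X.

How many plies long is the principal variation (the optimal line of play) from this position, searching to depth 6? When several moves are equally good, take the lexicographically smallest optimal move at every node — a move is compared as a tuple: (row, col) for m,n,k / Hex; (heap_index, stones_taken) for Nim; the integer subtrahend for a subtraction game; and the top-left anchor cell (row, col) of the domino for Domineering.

PV length from [OX/OO/.X/X.]: 2 plies

p1 X@[OX/OO/.X/X.]: (2,0)[OX/OO/XX/X.]+0* (3,1)[OX/OO/.X/XX]-1
p2 O@[OX/OO/XX/X.]: (3,1)[OX/OO/XX/XO]+0*
p3 X@[OX/OO/XX/XO] terminal +0; root [OX/OO/.X/X.] d6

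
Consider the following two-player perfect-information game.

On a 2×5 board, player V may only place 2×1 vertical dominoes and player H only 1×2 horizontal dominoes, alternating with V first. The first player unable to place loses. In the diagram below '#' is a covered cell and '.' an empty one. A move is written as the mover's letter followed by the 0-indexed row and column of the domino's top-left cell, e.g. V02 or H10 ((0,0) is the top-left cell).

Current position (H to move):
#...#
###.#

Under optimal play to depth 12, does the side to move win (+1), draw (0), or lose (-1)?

value(#...#/###.#, H) = +1

p1 H@[#...#/###.#]: H01[###.#/###.#]-1 H02[#.###/###.#]+1*
p2 V@[#.###/###.#] terminal -1; root [#...#/###.#] d12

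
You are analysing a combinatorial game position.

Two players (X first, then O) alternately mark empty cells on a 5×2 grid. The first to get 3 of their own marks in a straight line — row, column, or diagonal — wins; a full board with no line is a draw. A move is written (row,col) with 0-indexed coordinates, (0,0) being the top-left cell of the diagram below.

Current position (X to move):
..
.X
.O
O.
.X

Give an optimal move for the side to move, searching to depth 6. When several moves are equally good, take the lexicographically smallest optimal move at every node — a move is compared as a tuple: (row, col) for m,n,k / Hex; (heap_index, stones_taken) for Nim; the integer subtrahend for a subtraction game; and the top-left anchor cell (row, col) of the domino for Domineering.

X's best at [../.X/.O/O./.X]: (1,0)

ply 1, X at ../.X/.O/O./.X | (0,0)=-1→X./.X/.O/O./.X; (0,1)=-1→.X/.X/.O/O./.X; (1,0)=+0→../XX/.O/O./.X*; (2,0)=+0→../.X/XO/O./.X; (3,1)=-1→../.X/.O/OX/.X; (4,0)=+0→../.X/.O/O./XX
ply 2, O at ../XX/.O/O./.X | (0,0)=+0→O./XX/.O/O./.X*; (0,1)=+0→.O/XX/.O/O./.X; (2,0)=+0→../XX/OO/O./.X; (3,1)=+0→../XX/.O/OO/.X; (4,0)=+0→../XX/.O/O./OX
ply 3, X at O./XX/.O/O./.X | (0,1)=+0→OX/XX/.O/O./.X*; (2,0)=+0→O./XX/XO/O./.X; (3,1)=+0→O./XX/.O/OX/.X; (4,0)=+0→O./XX/.O/O./XX
ply 4, O at OX/XX/.O/O./.X | (2,0)=+0→OX/XX/OO/O./.X*; (3,1)=+0→OX/XX/.O/OO/.X; (4,0)=+0→OX/XX/.O/O./OX
ply 5, X at OX/XX/OO/O./.X | (3,1)=-1→OX/XX/OO/OX/.X; (4,0)=+0→OX/XX/OO/O./XX*
ply 6, O at OX/XX/OO/O./XX | (3,1)=+0→OX/XX/OO/OO/XX*
ply 7: OX/XX/OO/OO/XX is terminal +0 (X); from ../.X/.O/O./.X depth 6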